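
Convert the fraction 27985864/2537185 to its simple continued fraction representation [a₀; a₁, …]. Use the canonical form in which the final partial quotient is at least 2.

[11; 33, 42, 34, 2, 26]

27985864 ÷ 2537185 → quotient 11, remainder 76829
2537185 ÷ 76829 → quotient 33, remainder 1828
76829 ÷ 1828 → quotient 42, remainder 53
1828 ÷ 53 → quotient 34, remainder 26
53 ÷ 26 → quotient 2, remainder 1
26 ÷ 1 → quotient 26, remainder 0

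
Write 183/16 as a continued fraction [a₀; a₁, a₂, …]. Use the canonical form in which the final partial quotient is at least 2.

Run the Euclidean algorithm, recording each quotient:
183 = 11·16 + 7, so a_0 = 11
16 = 2·7 + 2, so a_1 = 2
7 = 3·2 + 1, so a_2 = 3
2 = 2·1 + 0, so a_3 = 2

[11; 2, 3, 2]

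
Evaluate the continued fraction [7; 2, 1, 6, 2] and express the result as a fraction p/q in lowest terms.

a_0 = 7: 7/1
a_1 = 2: 15/2
a_2 = 1: 22/3
a_3 = 6: 147/20
a_4 = 2: 316/43

316/43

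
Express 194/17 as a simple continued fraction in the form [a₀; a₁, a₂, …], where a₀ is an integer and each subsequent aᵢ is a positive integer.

Apply division with remainder until the remainder is 0:
⌊194/17⌋ = 11, remainder 7
⌊17/7⌋ = 2, remainder 3
⌊7/3⌋ = 2, remainder 1
⌊3/1⌋ = 3, remainder 0

[11; 2, 2, 3]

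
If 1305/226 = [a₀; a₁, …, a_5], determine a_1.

Apply division with remainder until the remainder is 0:
⌊1305/226⌋ = 5, remainder 175
⌊226/175⌋ = 1, remainder 51

1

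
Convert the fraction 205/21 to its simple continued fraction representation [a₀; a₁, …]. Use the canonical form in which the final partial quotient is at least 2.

205 ÷ 21 → quotient 9, remainder 16
21 ÷ 16 → quotient 1, remainder 5
16 ÷ 5 → quotient 3, remainder 1
5 ÷ 1 → quotient 5, remainder 0

[9; 1, 3, 5]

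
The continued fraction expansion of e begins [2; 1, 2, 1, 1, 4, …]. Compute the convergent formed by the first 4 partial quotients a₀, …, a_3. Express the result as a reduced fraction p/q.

Collapse the nested fraction from the inside out:
Start with 1.
2 + 1/(1/1) = 2 + 1/1 = 3/1
1 + 1/(3/1) = 1 + 1/3 = 4/3
2 + 1/(4/3) = 2 + 3/4 = 11/4

11/4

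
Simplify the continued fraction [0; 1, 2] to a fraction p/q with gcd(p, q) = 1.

2/3

a_0 = 0: 0/1
a_1 = 1: 1/1
a_2 = 2: 2/3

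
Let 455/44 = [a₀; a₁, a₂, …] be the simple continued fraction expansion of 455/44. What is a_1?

2

455 ÷ 44 → quotient 10, remainder 15
44 ÷ 15 → quotient 2, remainder 14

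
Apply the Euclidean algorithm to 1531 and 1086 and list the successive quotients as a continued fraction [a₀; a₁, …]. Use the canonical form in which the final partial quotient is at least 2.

[1; 2, 2, 3, 1, 2, 3, 5]

1531 = 1·1086 + 445, so a_0 = 1
1086 = 2·445 + 196, so a_1 = 2
445 = 2·196 + 53, so a_2 = 2
196 = 3·53 + 37, so a_3 = 3
53 = 1·37 + 16, so a_4 = 1
37 = 2·16 + 5, so a_5 = 2
16 = 3·5 + 1, so a_6 = 3
5 = 5·1 + 0, so a_7 = 5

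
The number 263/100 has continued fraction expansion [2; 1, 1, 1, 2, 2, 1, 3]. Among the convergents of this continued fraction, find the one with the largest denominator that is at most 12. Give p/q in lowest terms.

List convergents until the denominator exceeds the bound:
a_0 = 2: 2/1  (≤ bound)
a_1 = 1: 3/1  (≤ bound)
a_2 = 1: 5/2  (≤ bound)
a_3 = 1: 8/3  (≤ bound)
a_4 = 2: 21/8  (≤ bound)
a_5 = 2: 50/19  (> 12, stop)

21/8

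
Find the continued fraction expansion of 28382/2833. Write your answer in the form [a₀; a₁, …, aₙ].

[10; 54, 2, 12, 2]

28382 = 10·2833 + 52, so a_0 = 10
2833 = 54·52 + 25, so a_1 = 54
52 = 2·25 + 2, so a_2 = 2
25 = 12·2 + 1, so a_3 = 12
2 = 2·1 + 0, so a_4 = 2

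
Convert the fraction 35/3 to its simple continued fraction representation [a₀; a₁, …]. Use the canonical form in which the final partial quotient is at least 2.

35 = 11·3 + 2, so a_0 = 11
3 = 1·2 + 1, so a_1 = 1
2 = 2·1 + 0, so a_2 = 2

[11; 1, 2]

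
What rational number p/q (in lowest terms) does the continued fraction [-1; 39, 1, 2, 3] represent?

Start with 3.
2 + 1/(3/1) = 2 + 1/3 = 7/3
1 + 1/(7/3) = 1 + 3/7 = 10/7
39 + 1/(10/7) = 39 + 7/10 = 397/10
-1 + 1/(397/10) = -1 + 10/397 = -387/397

-387/397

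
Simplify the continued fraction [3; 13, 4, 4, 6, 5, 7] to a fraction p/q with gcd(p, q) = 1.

160184/52083

Start with 7.
5 + 1/(7/1) = 5 + 1/7 = 36/7
6 + 1/(36/7) = 6 + 7/36 = 223/36
4 + 1/(223/36) = 4 + 36/223 = 928/223
4 + 1/(928/223) = 4 + 223/928 = 3935/928
13 + 1/(3935/928) = 13 + 928/3935 = 52083/3935
3 + 1/(52083/3935) = 3 + 3935/52083 = 160184/52083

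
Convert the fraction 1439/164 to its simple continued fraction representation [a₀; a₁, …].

1439 = 8·164 + 127, so a_0 = 8
164 = 1·127 + 37, so a_1 = 1
127 = 3·37 + 16, so a_2 = 3
37 = 2·16 + 5, so a_3 = 2
16 = 3·5 + 1, so a_4 = 3
5 = 5·1 + 0, so a_5 = 5

[8; 1, 3, 2, 3, 5]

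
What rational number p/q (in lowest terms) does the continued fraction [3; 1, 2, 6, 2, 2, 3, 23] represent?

29513/8013

Compute successive convergents:
a_0 = 3: 3/1
a_1 = 1: 4/1
a_2 = 2: 11/3
a_3 = 6: 70/19
a_4 = 2: 151/41
a_5 = 2: 372/101
a_6 = 3: 1267/344
a_7 = 23: 29513/8013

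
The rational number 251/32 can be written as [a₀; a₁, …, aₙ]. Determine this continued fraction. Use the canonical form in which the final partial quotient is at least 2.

[7; 1, 5, 2, 2]

Repeatedly divide and take the remainder:
⌊251/32⌋ = 7, remainder 27
⌊32/27⌋ = 1, remainder 5
⌊27/5⌋ = 5, remainder 2
⌊5/2⌋ = 2, remainder 1
⌊2/1⌋ = 2, remainder 0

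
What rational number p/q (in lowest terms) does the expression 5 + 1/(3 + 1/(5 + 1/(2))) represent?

a_0 = 5: 5/1
a_1 = 3: 16/3
a_2 = 5: 85/16
a_3 = 2: 186/35

186/35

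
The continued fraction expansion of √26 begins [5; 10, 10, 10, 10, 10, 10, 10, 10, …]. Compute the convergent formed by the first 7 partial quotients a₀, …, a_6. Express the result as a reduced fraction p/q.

5357035/1050601

Compute successive convergents:
a_0 = 5: 5/1
a_1 = 10: 51/10
a_2 = 10: 515/101
a_3 = 10: 5201/1020
a_4 = 10: 52525/10301
a_5 = 10: 530451/104030
a_6 = 10: 5357035/1050601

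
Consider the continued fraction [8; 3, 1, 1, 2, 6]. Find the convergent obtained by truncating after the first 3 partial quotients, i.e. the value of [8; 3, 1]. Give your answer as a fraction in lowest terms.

Compute successive convergents:
a_0 = 8: 8/1
a_1 = 3: 25/3
a_2 = 1: 33/4

33/4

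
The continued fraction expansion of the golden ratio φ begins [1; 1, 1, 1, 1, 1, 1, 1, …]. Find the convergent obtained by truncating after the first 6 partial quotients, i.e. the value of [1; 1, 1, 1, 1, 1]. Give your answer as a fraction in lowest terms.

13/8

a_0 = 1: 1/1
a_1 = 1: 2/1
a_2 = 1: 3/2
a_3 = 1: 5/3
a_4 = 1: 8/5
a_5 = 1: 13/8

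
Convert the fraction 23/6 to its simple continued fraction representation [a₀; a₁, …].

Run the Euclidean algorithm, recording each quotient:
23 ÷ 6 → quotient 3, remainder 5
6 ÷ 5 → quotient 1, remainder 1
5 ÷ 1 → quotient 5, remainder 0

[3; 1, 5]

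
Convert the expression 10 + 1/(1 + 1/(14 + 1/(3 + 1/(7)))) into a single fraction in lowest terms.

Use the convergent recurrence hₖ = aₖ·hₖ₋₁ + hₖ₋₂ (and likewise for the denominators kₖ):
a_0 = 10: 10/1
a_1 = 1: 11/1
a_2 = 14: 164/15
a_3 = 3: 503/46
a_4 = 7: 3685/337

3685/337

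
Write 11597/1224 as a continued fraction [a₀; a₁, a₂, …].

Repeatedly divide and take the remainder:
⌊11597/1224⌋ = 9, remainder 581
⌊1224/581⌋ = 2, remainder 62
⌊581/62⌋ = 9, remainder 23
⌊62/23⌋ = 2, remainder 16
⌊23/16⌋ = 1, remainder 7
⌊16/7⌋ = 2, remainder 2
⌊7/2⌋ = 3, remainder 1
⌊2/1⌋ = 2, remainder 0

[9; 2, 9, 2, 1, 2, 3, 2]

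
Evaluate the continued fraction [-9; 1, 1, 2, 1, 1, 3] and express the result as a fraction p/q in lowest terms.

Start with 3.
1 + 1/(3/1) = 1 + 1/3 = 4/3
1 + 1/(4/3) = 1 + 3/4 = 7/4
2 + 1/(7/4) = 2 + 4/7 = 18/7
1 + 1/(18/7) = 1 + 7/18 = 25/18
1 + 1/(25/18) = 1 + 18/25 = 43/25
-9 + 1/(43/25) = -9 + 25/43 = -362/43

-362/43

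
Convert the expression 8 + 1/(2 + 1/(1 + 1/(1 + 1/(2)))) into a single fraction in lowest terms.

109/13

Start with 2.
1 + 1/(2/1) = 1 + 1/2 = 3/2
1 + 1/(3/2) = 1 + 2/3 = 5/3
2 + 1/(5/3) = 2 + 3/5 = 13/5
8 + 1/(13/5) = 8 + 5/13 = 109/13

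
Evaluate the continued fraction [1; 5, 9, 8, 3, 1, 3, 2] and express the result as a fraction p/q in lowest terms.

Start with 2.
3 + 1/(2/1) = 3 + 1/2 = 7/2
1 + 1/(7/2) = 1 + 2/7 = 9/7
3 + 1/(9/7) = 3 + 7/9 = 34/9
8 + 1/(34/9) = 8 + 9/34 = 281/34
9 + 1/(281/34) = 9 + 34/281 = 2563/281
5 + 1/(2563/281) = 5 + 281/2563 = 13096/2563
1 + 1/(13096/2563) = 1 + 2563/13096 = 15659/13096

15659/13096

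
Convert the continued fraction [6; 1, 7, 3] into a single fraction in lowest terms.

172/25

a_0 = 6: 6/1
a_1 = 1: 7/1
a_2 = 7: 55/8
a_3 = 3: 172/25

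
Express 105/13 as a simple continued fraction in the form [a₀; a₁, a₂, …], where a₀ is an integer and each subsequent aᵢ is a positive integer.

⌊105/13⌋ = 8, remainder 1
⌊13/1⌋ = 13, remainder 0

[8; 13]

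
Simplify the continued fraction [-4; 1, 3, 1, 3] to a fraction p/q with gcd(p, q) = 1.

-61/19

a_0 = -4: -4/1
a_1 = 1: -3/1
a_2 = 3: -13/4
a_3 = 1: -16/5
a_4 = 3: -61/19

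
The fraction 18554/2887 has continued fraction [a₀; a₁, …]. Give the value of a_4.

10

⌊18554/2887⌋ = 6, remainder 1232
⌊2887/1232⌋ = 2, remainder 423
⌊1232/423⌋ = 2, remainder 386
⌊423/386⌋ = 1, remainder 37
⌊386/37⌋ = 10, remainder 16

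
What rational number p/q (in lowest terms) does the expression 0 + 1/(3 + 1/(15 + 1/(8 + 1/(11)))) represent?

a_0 = 0: 0/1
a_1 = 3: 1/3
a_2 = 15: 15/46
a_3 = 8: 121/371
a_4 = 11: 1346/4127

1346/4127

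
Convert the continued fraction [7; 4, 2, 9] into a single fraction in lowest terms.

Compute successive convergents:
a_0 = 7: 7/1
a_1 = 4: 29/4
a_2 = 2: 65/9
a_3 = 9: 614/85

614/85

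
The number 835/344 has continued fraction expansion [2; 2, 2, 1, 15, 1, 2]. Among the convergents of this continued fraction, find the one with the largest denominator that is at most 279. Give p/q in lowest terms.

List convergents until the denominator exceeds the bound:
a_0 = 2: 2/1  (≤ bound)
a_1 = 2: 5/2  (≤ bound)
a_2 = 2: 12/5  (≤ bound)
a_3 = 1: 17/7  (≤ bound)
a_4 = 15: 267/110  (≤ bound)
a_5 = 1: 284/117  (≤ bound)
a_6 = 2: 835/344  (> 279, stop)

284/117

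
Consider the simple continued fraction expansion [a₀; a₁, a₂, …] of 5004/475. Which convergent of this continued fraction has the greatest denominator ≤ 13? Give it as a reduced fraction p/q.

137/13

List convergents until the denominator exceeds the bound:
a_0 = 10: 10/1  (≤ bound)
a_1 = 1: 11/1  (≤ bound)
a_2 = 1: 21/2  (≤ bound)
a_3 = 6: 137/13  (≤ bound)
a_4 = 1: 158/15  (> 13, stop)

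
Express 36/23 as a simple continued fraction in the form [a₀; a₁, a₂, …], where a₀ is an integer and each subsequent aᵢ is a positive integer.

[1; 1, 1, 3, 3]

⌊36/23⌋ = 1, remainder 13
⌊23/13⌋ = 1, remainder 10
⌊13/10⌋ = 1, remainder 3
⌊10/3⌋ = 3, remainder 1
⌊3/1⌋ = 3, remainder 0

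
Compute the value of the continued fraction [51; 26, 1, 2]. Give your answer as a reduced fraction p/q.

a_0 = 51: 51/1
a_1 = 26: 1327/26
a_2 = 1: 1378/27
a_3 = 2: 4083/80

4083/80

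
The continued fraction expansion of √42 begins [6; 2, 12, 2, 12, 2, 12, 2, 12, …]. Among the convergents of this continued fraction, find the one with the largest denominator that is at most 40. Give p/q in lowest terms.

List convergents until the denominator exceeds the bound:
a_0 = 6: 6/1  (≤ bound)
a_1 = 2: 13/2  (≤ bound)
a_2 = 12: 162/25  (≤ bound)
a_3 = 2: 337/52  (> 40, stop)

162/25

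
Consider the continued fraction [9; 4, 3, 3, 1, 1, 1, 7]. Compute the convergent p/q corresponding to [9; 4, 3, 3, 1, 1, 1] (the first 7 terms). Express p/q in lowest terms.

1431/155

a_0 = 9: 9/1
a_1 = 4: 37/4
a_2 = 3: 120/13
a_3 = 3: 397/43
a_4 = 1: 517/56
a_5 = 1: 914/99
a_6 = 1: 1431/155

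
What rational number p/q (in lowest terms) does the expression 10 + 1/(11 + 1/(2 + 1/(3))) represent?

Build up convergents one term at a time:
a_0 = 10: 10/1
a_1 = 11: 111/11
a_2 = 2: 232/23
a_3 = 3: 807/80

807/80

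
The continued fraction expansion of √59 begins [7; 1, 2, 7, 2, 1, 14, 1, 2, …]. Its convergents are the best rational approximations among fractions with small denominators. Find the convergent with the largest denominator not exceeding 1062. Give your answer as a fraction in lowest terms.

7781/1013

List convergents until the denominator exceeds the bound:
a_0 = 7: 7/1  (≤ bound)
a_1 = 1: 8/1  (≤ bound)
a_2 = 2: 23/3  (≤ bound)
a_3 = 7: 169/22  (≤ bound)
a_4 = 2: 361/47  (≤ bound)
a_5 = 1: 530/69  (≤ bound)
a_6 = 14: 7781/1013  (≤ bound)
a_7 = 1: 8311/1082  (> 1062, stop)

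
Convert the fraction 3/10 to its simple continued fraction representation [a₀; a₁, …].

[0; 3, 3]

Repeatedly divide and take the remainder:
3 ÷ 10 → quotient 0, remainder 3
10 ÷ 3 → quotient 3, remainder 1
3 ÷ 1 → quotient 3, remainder 0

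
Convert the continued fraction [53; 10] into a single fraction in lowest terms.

Start with 10.
53 + 1/(10/1) = 53 + 1/10 = 531/10

531/10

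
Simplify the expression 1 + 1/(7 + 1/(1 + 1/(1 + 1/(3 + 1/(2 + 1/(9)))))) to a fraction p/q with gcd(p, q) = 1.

1293/1142

Use the convergent recurrence hₖ = aₖ·hₖ₋₁ + hₖ₋₂ (and likewise for the denominators kₖ):
a_0 = 1: 1/1
a_1 = 7: 8/7
a_2 = 1: 9/8
a_3 = 1: 17/15
a_4 = 3: 60/53
a_5 = 2: 137/121
a_6 = 9: 1293/1142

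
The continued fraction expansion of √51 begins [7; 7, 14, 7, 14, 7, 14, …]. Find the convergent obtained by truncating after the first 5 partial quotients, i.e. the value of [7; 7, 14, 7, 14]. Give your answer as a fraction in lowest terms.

70693/9899

Use the convergent recurrence hₖ = aₖ·hₖ₋₁ + hₖ₋₂ (and likewise for the denominators kₖ):
a_0 = 7: 7/1
a_1 = 7: 50/7
a_2 = 14: 707/99
a_3 = 7: 4999/700
a_4 = 14: 70693/9899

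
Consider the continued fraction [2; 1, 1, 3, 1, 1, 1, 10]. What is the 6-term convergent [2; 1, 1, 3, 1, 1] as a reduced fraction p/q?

Start with 1.
1 + 1/(1/1) = 1 + 1/1 = 2/1
3 + 1/(2/1) = 3 + 1/2 = 7/2
1 + 1/(7/2) = 1 + 2/7 = 9/7
1 + 1/(9/7) = 1 + 7/9 = 16/9
2 + 1/(16/9) = 2 + 9/16 = 41/16

41/16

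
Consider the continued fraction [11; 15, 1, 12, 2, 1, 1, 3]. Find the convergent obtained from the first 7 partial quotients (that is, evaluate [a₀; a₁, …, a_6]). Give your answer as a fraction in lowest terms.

a_0 = 11: 11/1
a_1 = 15: 166/15
a_2 = 1: 177/16
a_3 = 12: 2290/207
a_4 = 2: 4757/430
a_5 = 1: 7047/637
a_6 = 1: 11804/1067

11804/1067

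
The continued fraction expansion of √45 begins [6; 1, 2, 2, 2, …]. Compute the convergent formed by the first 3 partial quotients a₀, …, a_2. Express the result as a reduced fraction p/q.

a_0 = 6: 6/1
a_1 = 1: 7/1
a_2 = 2: 20/3

20/3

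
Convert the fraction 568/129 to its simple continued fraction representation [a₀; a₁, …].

[4; 2, 2, 12, 2]

Apply division with remainder until the remainder is 0:
⌊568/129⌋ = 4, remainder 52
⌊129/52⌋ = 2, remainder 25
⌊52/25⌋ = 2, remainder 2
⌊25/2⌋ = 12, remainder 1
⌊2/1⌋ = 2, remainder 0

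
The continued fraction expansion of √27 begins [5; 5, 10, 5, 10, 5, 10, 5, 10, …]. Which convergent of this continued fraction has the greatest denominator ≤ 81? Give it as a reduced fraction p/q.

265/51

List convergents until the denominator exceeds the bound:
a_0 = 5: 5/1  (≤ bound)
a_1 = 5: 26/5  (≤ bound)
a_2 = 10: 265/51  (≤ bound)
a_3 = 5: 1351/260  (> 81, stop)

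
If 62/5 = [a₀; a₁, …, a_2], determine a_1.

2

62 ÷ 5 → quotient 12, remainder 2
5 ÷ 2 → quotient 2, remainder 1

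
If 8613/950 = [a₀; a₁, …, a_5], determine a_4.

1

Repeatedly divide and take the remainder:
8613 = 9·950 + 63, so a_0 = 9
950 = 15·63 + 5, so a_1 = 15
63 = 12·5 + 3, so a_2 = 12
5 = 1·3 + 2, so a_3 = 1
3 = 1·2 + 1, so a_4 = 1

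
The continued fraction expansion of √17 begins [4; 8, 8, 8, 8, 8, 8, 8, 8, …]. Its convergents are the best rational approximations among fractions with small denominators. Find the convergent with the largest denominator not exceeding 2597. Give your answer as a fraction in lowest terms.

2177/528

List convergents until the denominator exceeds the bound:
a_0 = 4: 4/1  (≤ bound)
a_1 = 8: 33/8  (≤ bound)
a_2 = 8: 268/65  (≤ bound)
a_3 = 8: 2177/528  (≤ bound)
a_4 = 8: 17684/4289  (> 2597, stop)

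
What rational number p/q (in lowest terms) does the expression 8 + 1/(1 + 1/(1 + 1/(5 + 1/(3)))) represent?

Compute successive convergents:
a_0 = 8: 8/1
a_1 = 1: 9/1
a_2 = 1: 17/2
a_3 = 5: 94/11
a_4 = 3: 299/35

299/35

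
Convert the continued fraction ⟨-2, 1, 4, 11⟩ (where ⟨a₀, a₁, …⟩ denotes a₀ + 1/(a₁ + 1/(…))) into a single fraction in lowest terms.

-67/56

a_0 = -2: -2/1
a_1 = 1: -1/1
a_2 = 4: -6/5
a_3 = 11: -67/56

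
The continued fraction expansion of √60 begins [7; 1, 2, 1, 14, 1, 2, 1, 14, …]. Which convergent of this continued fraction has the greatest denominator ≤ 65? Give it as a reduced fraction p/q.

a_0 = 7: 7/1  (≤ bound)
a_1 = 1: 8/1  (≤ bound)
a_2 = 2: 23/3  (≤ bound)
a_3 = 1: 31/4  (≤ bound)
a_4 = 14: 457/59  (≤ bound)
a_5 = 1: 488/63  (≤ bound)
a_6 = 2: 1433/185  (> 65, stop)

488/63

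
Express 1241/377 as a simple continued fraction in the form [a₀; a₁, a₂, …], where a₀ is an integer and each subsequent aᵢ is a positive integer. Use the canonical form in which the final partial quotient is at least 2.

Run the Euclidean algorithm, recording each quotient:
1241 = 3·377 + 110, so a_0 = 3
377 = 3·110 + 47, so a_1 = 3
110 = 2·47 + 16, so a_2 = 2
47 = 2·16 + 15, so a_3 = 2
16 = 1·15 + 1, so a_4 = 1
15 = 15·1 + 0, so a_5 = 15

[3; 3, 2, 2, 1, 15]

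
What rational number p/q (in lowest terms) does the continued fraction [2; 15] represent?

a_0 = 2: 2/1
a_1 = 15: 31/15

31/15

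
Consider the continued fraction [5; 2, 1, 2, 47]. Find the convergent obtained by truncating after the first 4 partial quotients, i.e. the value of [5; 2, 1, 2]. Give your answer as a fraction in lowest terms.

a_0 = 5: 5/1
a_1 = 2: 11/2
a_2 = 1: 16/3
a_3 = 2: 43/8

43/8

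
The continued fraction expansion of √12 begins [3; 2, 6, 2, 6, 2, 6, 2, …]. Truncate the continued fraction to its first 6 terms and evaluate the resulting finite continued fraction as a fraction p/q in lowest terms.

Start with 2.
6 + 1/(2/1) = 6 + 1/2 = 13/2
2 + 1/(13/2) = 2 + 2/13 = 28/13
6 + 1/(28/13) = 6 + 13/28 = 181/28
2 + 1/(181/28) = 2 + 28/181 = 390/181
3 + 1/(390/181) = 3 + 181/390 = 1351/390

1351/390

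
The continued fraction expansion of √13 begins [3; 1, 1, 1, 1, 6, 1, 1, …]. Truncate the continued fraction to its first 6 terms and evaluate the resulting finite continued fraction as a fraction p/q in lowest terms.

119/33

Use the convergent recurrence hₖ = aₖ·hₖ₋₁ + hₖ₋₂ (and likewise for the denominators kₖ):
a_0 = 3: 3/1
a_1 = 1: 4/1
a_2 = 1: 7/2
a_3 = 1: 11/3
a_4 = 1: 18/5
a_5 = 6: 119/33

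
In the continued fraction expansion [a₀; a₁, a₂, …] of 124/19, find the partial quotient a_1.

⌊124/19⌋ = 6, remainder 10
⌊19/10⌋ = 1, remainder 9

1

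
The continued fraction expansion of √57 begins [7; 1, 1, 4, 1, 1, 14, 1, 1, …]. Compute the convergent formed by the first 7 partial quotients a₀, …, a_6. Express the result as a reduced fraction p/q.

2197/291

Start with 14.
1 + 1/(14/1) = 1 + 1/14 = 15/14
1 + 1/(15/14) = 1 + 14/15 = 29/15
4 + 1/(29/15) = 4 + 15/29 = 131/29
1 + 1/(131/29) = 1 + 29/131 = 160/131
1 + 1/(160/131) = 1 + 131/160 = 291/160
7 + 1/(291/160) = 7 + 160/291 = 2197/291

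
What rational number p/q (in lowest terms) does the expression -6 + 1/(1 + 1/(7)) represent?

Build up convergents one term at a time:
a_0 = -6: -6/1
a_1 = 1: -5/1
a_2 = 7: -41/8

-41/8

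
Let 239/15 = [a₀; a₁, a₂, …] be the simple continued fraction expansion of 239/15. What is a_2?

Apply division with remainder until the remainder is 0:
239 = 15·15 + 14, so a_0 = 15
15 = 1·14 + 1, so a_1 = 1
14 = 14·1 + 0, so a_2 = 14

14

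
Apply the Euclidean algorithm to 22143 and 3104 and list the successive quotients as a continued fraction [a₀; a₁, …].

[7; 7, 2, 11, 1, 2, 2, 2]

22143 = 7·3104 + 415, so a_0 = 7
3104 = 7·415 + 199, so a_1 = 7
415 = 2·199 + 17, so a_2 = 2
199 = 11·17 + 12, so a_3 = 11
17 = 1·12 + 5, so a_4 = 1
12 = 2·5 + 2, so a_5 = 2
5 = 2·2 + 1, so a_6 = 2
2 = 2·1 + 0, so a_7 = 2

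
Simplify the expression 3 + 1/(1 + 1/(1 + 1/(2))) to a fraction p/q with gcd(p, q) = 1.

Start with 2.
1 + 1/(2/1) = 1 + 1/2 = 3/2
1 + 1/(3/2) = 1 + 2/3 = 5/3
3 + 1/(5/3) = 3 + 3/5 = 18/5

18/5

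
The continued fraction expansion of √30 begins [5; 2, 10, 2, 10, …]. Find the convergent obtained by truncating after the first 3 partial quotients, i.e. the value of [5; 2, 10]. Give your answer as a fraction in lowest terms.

Start with 10.
2 + 1/(10/1) = 2 + 1/10 = 21/10
5 + 1/(21/10) = 5 + 10/21 = 115/21

115/21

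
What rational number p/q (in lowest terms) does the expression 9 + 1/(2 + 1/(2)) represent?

a_0 = 9: 9/1
a_1 = 2: 19/2
a_2 = 2: 47/5

47/5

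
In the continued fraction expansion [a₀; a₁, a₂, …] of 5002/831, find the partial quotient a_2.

5002 ÷ 831 → quotient 6, remainder 16
831 ÷ 16 → quotient 51, remainder 15
16 ÷ 15 → quotient 1, remainder 1

1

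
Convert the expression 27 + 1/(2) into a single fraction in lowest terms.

Start with 2.
27 + 1/(2/1) = 27 + 1/2 = 55/2

55/2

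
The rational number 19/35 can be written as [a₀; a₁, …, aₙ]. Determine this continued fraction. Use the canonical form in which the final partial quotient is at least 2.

[0; 1, 1, 5, 3]

19 ÷ 35 → quotient 0, remainder 19
35 ÷ 19 → quotient 1, remainder 16
19 ÷ 16 → quotient 1, remainder 3
16 ÷ 3 → quotient 5, remainder 1
3 ÷ 1 → quotient 3, remainder 0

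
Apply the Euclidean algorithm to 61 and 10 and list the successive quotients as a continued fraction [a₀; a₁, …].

[6; 10]

Repeatedly divide and take the remainder:
⌊61/10⌋ = 6, remainder 1
⌊10/1⌋ = 10, remainder 0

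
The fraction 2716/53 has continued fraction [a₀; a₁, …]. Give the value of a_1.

4

Apply division with remainder until the remainder is 0:
2716 ÷ 53 → quotient 51, remainder 13
53 ÷ 13 → quotient 4, remainder 1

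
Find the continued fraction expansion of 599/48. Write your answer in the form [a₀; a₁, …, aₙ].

Run the Euclidean algorithm, recording each quotient:
599 = 12·48 + 23, so a_0 = 12
48 = 2·23 + 2, so a_1 = 2
23 = 11·2 + 1, so a_2 = 11
2 = 2·1 + 0, so a_3 = 2

[12; 2, 11, 2]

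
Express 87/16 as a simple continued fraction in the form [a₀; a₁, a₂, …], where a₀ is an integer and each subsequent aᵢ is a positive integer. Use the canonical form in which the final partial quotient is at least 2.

[5; 2, 3, 2]

Run the Euclidean algorithm, recording each quotient:
87 = 5·16 + 7, so a_0 = 5
16 = 2·7 + 2, so a_1 = 2
7 = 3·2 + 1, so a_2 = 3
2 = 2·1 + 0, so a_3 = 2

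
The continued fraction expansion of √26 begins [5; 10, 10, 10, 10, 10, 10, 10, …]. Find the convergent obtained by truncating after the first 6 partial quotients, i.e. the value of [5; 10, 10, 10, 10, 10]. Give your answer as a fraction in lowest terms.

530451/104030

Compute successive convergents:
a_0 = 5: 5/1
a_1 = 10: 51/10
a_2 = 10: 515/101
a_3 = 10: 5201/1020
a_4 = 10: 52525/10301
a_5 = 10: 530451/104030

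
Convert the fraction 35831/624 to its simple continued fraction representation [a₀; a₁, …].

35831 = 57·624 + 263, so a_0 = 57
624 = 2·263 + 98, so a_1 = 2
263 = 2·98 + 67, so a_2 = 2
98 = 1·67 + 31, so a_3 = 1
67 = 2·31 + 5, so a_4 = 2
31 = 6·5 + 1, so a_5 = 6
5 = 5·1 + 0, so a_6 = 5

[57; 2, 2, 1, 2, 6, 5]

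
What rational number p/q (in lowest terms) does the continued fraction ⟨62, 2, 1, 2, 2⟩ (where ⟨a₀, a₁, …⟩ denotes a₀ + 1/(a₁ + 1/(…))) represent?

1185/19

Start with 2.
2 + 1/(2/1) = 2 + 1/2 = 5/2
1 + 1/(5/2) = 1 + 2/5 = 7/5
2 + 1/(7/5) = 2 + 5/7 = 19/7
62 + 1/(19/7) = 62 + 7/19 = 1185/19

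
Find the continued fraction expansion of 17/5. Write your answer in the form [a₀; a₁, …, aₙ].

Repeatedly divide and take the remainder:
⌊17/5⌋ = 3, remainder 2
⌊5/2⌋ = 2, remainder 1
⌊2/1⌋ = 2, remainder 0

[3; 2, 2]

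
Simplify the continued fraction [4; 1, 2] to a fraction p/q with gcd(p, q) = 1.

a_0 = 4: 4/1
a_1 = 1: 5/1
a_2 = 2: 14/3

14/3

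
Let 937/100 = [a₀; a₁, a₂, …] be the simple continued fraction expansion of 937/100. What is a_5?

937 = 9·100 + 37, so a_0 = 9
100 = 2·37 + 26, so a_1 = 2
37 = 1·26 + 11, so a_2 = 1
26 = 2·11 + 4, so a_3 = 2
11 = 2·4 + 3, so a_4 = 2
4 = 1·3 + 1, so a_5 = 1

1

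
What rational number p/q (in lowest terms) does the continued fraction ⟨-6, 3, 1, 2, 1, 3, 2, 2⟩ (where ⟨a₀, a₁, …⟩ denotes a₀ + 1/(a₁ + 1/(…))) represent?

-1777/310

Collapse the nested fraction from the inside out:
Start with 2.
2 + 1/(2/1) = 2 + 1/2 = 5/2
3 + 1/(5/2) = 3 + 2/5 = 17/5
1 + 1/(17/5) = 1 + 5/17 = 22/17
2 + 1/(22/17) = 2 + 17/22 = 61/22
1 + 1/(61/22) = 1 + 22/61 = 83/61
3 + 1/(83/61) = 3 + 61/83 = 310/83
-6 + 1/(310/83) = -6 + 83/310 = -1777/310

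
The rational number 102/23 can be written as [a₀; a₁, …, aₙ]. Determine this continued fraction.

[4; 2, 3, 3]

102 ÷ 23 → quotient 4, remainder 10
23 ÷ 10 → quotient 2, remainder 3
10 ÷ 3 → quotient 3, remainder 1
3 ÷ 1 → quotient 3, remainder 0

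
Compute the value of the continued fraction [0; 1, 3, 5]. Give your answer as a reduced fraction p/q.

16/21

a_0 = 0: 0/1
a_1 = 1: 1/1
a_2 = 3: 3/4
a_3 = 5: 16/21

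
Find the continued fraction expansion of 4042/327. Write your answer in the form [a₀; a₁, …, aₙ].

4042 = 12·327 + 118, so a_0 = 12
327 = 2·118 + 91, so a_1 = 2
118 = 1·91 + 27, so a_2 = 1
91 = 3·27 + 10, so a_3 = 3
27 = 2·10 + 7, so a_4 = 2
10 = 1·7 + 3, so a_5 = 1
7 = 2·3 + 1, so a_6 = 2
3 = 3·1 + 0, so a_7 = 3

[12; 2, 1, 3, 2, 1, 2, 3]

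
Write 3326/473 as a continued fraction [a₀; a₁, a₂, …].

3326 = 7·473 + 15, so a_0 = 7
473 = 31·15 + 8, so a_1 = 31
15 = 1·8 + 7, so a_2 = 1
8 = 1·7 + 1, so a_3 = 1
7 = 7·1 + 0, so a_4 = 7

[7; 31, 1, 1, 7]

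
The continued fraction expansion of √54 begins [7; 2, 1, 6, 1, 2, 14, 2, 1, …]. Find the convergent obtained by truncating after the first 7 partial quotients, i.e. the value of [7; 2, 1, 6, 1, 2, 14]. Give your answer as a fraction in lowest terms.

Start with 14.
2 + 1/(14/1) = 2 + 1/14 = 29/14
1 + 1/(29/14) = 1 + 14/29 = 43/29
6 + 1/(43/29) = 6 + 29/43 = 287/43
1 + 1/(287/43) = 1 + 43/287 = 330/287
2 + 1/(330/287) = 2 + 287/330 = 947/330
7 + 1/(947/330) = 7 + 330/947 = 6959/947

6959/947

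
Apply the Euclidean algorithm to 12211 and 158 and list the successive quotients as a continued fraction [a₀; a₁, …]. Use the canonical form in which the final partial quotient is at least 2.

Repeatedly divide and take the remainder:
12211 ÷ 158 → quotient 77, remainder 45
158 ÷ 45 → quotient 3, remainder 23
45 ÷ 23 → quotient 1, remainder 22
23 ÷ 22 → quotient 1, remainder 1
22 ÷ 1 → quotient 22, remainder 0

[77; 3, 1, 1, 22]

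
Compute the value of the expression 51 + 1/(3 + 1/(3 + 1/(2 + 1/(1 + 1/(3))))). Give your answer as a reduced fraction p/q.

a_0 = 51: 51/1
a_1 = 3: 154/3
a_2 = 3: 513/10
a_3 = 2: 1180/23
a_4 = 1: 1693/33
a_5 = 3: 6259/122

6259/122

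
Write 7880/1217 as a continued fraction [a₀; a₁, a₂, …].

[6; 2, 9, 2, 9, 1, 2]

7880 ÷ 1217 → quotient 6, remainder 578
1217 ÷ 578 → quotient 2, remainder 61
578 ÷ 61 → quotient 9, remainder 29
61 ÷ 29 → quotient 2, remainder 3
29 ÷ 3 → quotient 9, remainder 2
3 ÷ 2 → quotient 1, remainder 1
2 ÷ 1 → quotient 2, remainder 0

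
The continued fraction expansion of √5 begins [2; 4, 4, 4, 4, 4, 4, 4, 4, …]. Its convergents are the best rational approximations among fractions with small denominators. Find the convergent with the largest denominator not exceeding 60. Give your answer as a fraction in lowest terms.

38/17

a_0 = 2: 2/1  (≤ bound)
a_1 = 4: 9/4  (≤ bound)
a_2 = 4: 38/17  (≤ bound)
a_3 = 4: 161/72  (> 60, stop)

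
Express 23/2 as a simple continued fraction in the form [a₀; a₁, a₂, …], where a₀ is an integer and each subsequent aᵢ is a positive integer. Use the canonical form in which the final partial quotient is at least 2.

[11; 2]

23 = 11·2 + 1, so a_0 = 11
2 = 2·1 + 0, so a_1 = 2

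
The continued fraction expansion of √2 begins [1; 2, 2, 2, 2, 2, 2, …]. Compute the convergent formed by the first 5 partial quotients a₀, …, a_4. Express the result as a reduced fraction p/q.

41/29

Start with 2.
2 + 1/(2/1) = 2 + 1/2 = 5/2
2 + 1/(5/2) = 2 + 2/5 = 12/5
2 + 1/(12/5) = 2 + 5/12 = 29/12
1 + 1/(29/12) = 1 + 12/29 = 41/29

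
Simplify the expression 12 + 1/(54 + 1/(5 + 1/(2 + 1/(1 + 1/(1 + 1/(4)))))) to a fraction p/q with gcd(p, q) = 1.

80752/6719

Build up convergents one term at a time:
a_0 = 12: 12/1
a_1 = 54: 649/54
a_2 = 5: 3257/271
a_3 = 2: 7163/596
a_4 = 1: 10420/867
a_5 = 1: 17583/1463
a_6 = 4: 80752/6719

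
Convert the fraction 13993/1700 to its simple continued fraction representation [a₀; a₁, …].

[8; 4, 3, 14, 4, 2]

⌊13993/1700⌋ = 8, remainder 393
⌊1700/393⌋ = 4, remainder 128
⌊393/128⌋ = 3, remainder 9
⌊128/9⌋ = 14, remainder 2
⌊9/2⌋ = 4, remainder 1
⌊2/1⌋ = 2, remainder 0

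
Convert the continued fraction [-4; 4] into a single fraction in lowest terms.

Collapse the nested fraction from the inside out:
Start with 4.
-4 + 1/(4/1) = -4 + 1/4 = -15/4

-15/4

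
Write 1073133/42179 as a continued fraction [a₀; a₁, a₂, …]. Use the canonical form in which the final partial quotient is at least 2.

[25; 2, 3, 1, 5, 8, 49, 2]

1073133 = 25·42179 + 18658, so a_0 = 25
42179 = 2·18658 + 4863, so a_1 = 2
18658 = 3·4863 + 4069, so a_2 = 3
4863 = 1·4069 + 794, so a_3 = 1
4069 = 5·794 + 99, so a_4 = 5
794 = 8·99 + 2, so a_5 = 8
99 = 49·2 + 1, so a_6 = 49
2 = 2·1 + 0, so a_7 = 2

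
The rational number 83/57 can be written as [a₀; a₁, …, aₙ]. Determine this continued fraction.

[1; 2, 5, 5]

83 = 1·57 + 26, so a_0 = 1
57 = 2·26 + 5, so a_1 = 2
26 = 5·5 + 1, so a_2 = 5
5 = 5·1 + 0, so a_3 = 5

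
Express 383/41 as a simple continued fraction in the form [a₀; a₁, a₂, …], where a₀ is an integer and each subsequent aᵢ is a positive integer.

Run the Euclidean algorithm, recording each quotient:
383 ÷ 41 → quotient 9, remainder 14
41 ÷ 14 → quotient 2, remainder 13
14 ÷ 13 → quotient 1, remainder 1
13 ÷ 1 → quotient 13, remainder 0

[9; 2, 1, 13]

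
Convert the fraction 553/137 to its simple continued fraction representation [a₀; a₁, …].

553 = 4·137 + 5, so a_0 = 4
137 = 27·5 + 2, so a_1 = 27
5 = 2·2 + 1, so a_2 = 2
2 = 2·1 + 0, so a_3 = 2

[4; 27, 2, 2]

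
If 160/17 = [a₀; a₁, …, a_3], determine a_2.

2

160 ÷ 17 → quotient 9, remainder 7
17 ÷ 7 → quotient 2, remainder 3
7 ÷ 3 → quotient 2, remainder 1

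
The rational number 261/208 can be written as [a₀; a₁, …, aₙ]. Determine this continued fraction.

261 ÷ 208 → quotient 1, remainder 53
208 ÷ 53 → quotient 3, remainder 49
53 ÷ 49 → quotient 1, remainder 4
49 ÷ 4 → quotient 12, remainder 1
4 ÷ 1 → quotient 4, remainder 0

[1; 3, 1, 12, 4]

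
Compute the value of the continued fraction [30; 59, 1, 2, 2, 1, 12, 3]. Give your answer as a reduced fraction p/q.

Collapse the nested fraction from the inside out:
Start with 3.
12 + 1/(3/1) = 12 + 1/3 = 37/3
1 + 1/(37/3) = 1 + 3/37 = 40/37
2 + 1/(40/37) = 2 + 37/40 = 117/40
2 + 1/(117/40) = 2 + 40/117 = 274/117
1 + 1/(274/117) = 1 + 117/274 = 391/274
59 + 1/(391/274) = 59 + 274/391 = 23343/391
30 + 1/(23343/391) = 30 + 391/23343 = 700681/23343

700681/23343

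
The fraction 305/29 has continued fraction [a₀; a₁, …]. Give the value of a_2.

305 ÷ 29 → quotient 10, remainder 15
29 ÷ 15 → quotient 1, remainder 14
15 ÷ 14 → quotient 1, remainder 1

1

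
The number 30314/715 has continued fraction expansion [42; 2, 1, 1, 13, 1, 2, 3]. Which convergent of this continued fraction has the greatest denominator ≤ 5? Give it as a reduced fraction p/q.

212/5

List convergents until the denominator exceeds the bound:
a_0 = 42: 42/1  (≤ bound)
a_1 = 2: 85/2  (≤ bound)
a_2 = 1: 127/3  (≤ bound)
a_3 = 1: 212/5  (≤ bound)
a_4 = 13: 2883/68  (> 5, stop)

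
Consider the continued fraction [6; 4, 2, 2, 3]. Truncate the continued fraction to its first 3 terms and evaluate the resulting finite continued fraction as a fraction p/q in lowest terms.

a_0 = 6: 6/1
a_1 = 4: 25/4
a_2 = 2: 56/9

56/9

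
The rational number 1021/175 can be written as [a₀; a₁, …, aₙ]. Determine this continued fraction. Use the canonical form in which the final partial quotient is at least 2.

Run the Euclidean algorithm, recording each quotient:
1021 ÷ 175 → quotient 5, remainder 146
175 ÷ 146 → quotient 1, remainder 29
146 ÷ 29 → quotient 5, remainder 1
29 ÷ 1 → quotient 29, remainder 0

[5; 1, 5, 29]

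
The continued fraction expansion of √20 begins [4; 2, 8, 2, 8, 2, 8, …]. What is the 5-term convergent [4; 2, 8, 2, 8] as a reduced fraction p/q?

1364/305

Build up convergents one term at a time:
a_0 = 4: 4/1
a_1 = 2: 9/2
a_2 = 8: 76/17
a_3 = 2: 161/36
a_4 = 8: 1364/305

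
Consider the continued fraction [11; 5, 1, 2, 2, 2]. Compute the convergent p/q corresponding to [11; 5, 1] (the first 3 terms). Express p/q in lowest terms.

67/6

Starting at the tail and folding back:
Start with 1.
5 + 1/(1/1) = 5 + 1/1 = 6/1
11 + 1/(6/1) = 11 + 1/6 = 67/6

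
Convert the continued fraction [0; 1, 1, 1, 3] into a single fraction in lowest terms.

7/11

Start with 3.
1 + 1/(3/1) = 1 + 1/3 = 4/3
1 + 1/(4/3) = 1 + 3/4 = 7/4
1 + 1/(7/4) = 1 + 4/7 = 11/7
0 + 1/(11/7) = 0 + 7/11 = 7/11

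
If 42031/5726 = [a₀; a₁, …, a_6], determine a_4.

42031 ÷ 5726 → quotient 7, remainder 1949
5726 ÷ 1949 → quotient 2, remainder 1828
1949 ÷ 1828 → quotient 1, remainder 121
1828 ÷ 121 → quotient 15, remainder 13
121 ÷ 13 → quotient 9, remainder 4

9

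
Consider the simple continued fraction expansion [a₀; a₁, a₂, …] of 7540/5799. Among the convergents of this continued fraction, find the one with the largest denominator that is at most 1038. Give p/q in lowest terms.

576/443

List convergents until the denominator exceeds the bound:
a_0 = 1: 1/1  (≤ bound)
a_1 = 3: 4/3  (≤ bound)
a_2 = 3: 13/10  (≤ bound)
a_3 = 44: 576/443  (≤ bound)
a_4 = 3: 1741/1339  (> 1038, stop)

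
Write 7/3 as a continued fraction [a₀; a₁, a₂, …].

⌊7/3⌋ = 2, remainder 1
⌊3/1⌋ = 3, remainder 0

[2; 3]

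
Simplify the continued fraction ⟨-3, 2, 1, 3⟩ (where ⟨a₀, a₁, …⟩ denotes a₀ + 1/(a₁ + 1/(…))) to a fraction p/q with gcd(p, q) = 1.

-29/11

Start with 3.
1 + 1/(3/1) = 1 + 1/3 = 4/3
2 + 1/(4/3) = 2 + 3/4 = 11/4
-3 + 1/(11/4) = -3 + 4/11 = -29/11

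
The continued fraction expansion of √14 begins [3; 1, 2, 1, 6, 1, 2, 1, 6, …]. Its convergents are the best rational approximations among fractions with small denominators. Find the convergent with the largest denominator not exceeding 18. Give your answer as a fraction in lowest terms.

a_0 = 3: 3/1  (≤ bound)
a_1 = 1: 4/1  (≤ bound)
a_2 = 2: 11/3  (≤ bound)
a_3 = 1: 15/4  (≤ bound)
a_4 = 6: 101/27  (> 18, stop)

15/4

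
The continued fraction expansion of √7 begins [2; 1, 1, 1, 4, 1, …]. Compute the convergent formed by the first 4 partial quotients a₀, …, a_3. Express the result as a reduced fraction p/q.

8/3

a_0 = 2: 2/1
a_1 = 1: 3/1
a_2 = 1: 5/2
a_3 = 1: 8/3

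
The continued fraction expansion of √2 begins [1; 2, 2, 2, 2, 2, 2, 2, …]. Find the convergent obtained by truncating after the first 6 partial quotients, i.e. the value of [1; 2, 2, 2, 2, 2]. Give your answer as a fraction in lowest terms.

Collapse the nested fraction from the inside out:
Start with 2.
2 + 1/(2/1) = 2 + 1/2 = 5/2
2 + 1/(5/2) = 2 + 2/5 = 12/5
2 + 1/(12/5) = 2 + 5/12 = 29/12
2 + 1/(29/12) = 2 + 12/29 = 70/29
1 + 1/(70/29) = 1 + 29/70 = 99/70

99/70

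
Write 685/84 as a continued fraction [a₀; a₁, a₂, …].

[8; 6, 2, 6]

685 ÷ 84 → quotient 8, remainder 13
84 ÷ 13 → quotient 6, remainder 6
13 ÷ 6 → quotient 2, remainder 1
6 ÷ 1 → quotient 6, remainder 0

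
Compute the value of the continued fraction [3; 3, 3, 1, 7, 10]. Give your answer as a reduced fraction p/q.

Compute successive convergents:
a_0 = 3: 3/1
a_1 = 3: 10/3
a_2 = 3: 33/10
a_3 = 1: 43/13
a_4 = 7: 334/101
a_5 = 10: 3383/1023

3383/1023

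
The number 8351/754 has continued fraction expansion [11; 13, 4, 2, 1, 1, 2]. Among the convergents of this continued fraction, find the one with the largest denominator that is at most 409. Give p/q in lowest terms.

a_0 = 11: 11/1  (≤ bound)
a_1 = 13: 144/13  (≤ bound)
a_2 = 4: 587/53  (≤ bound)
a_3 = 2: 1318/119  (≤ bound)
a_4 = 1: 1905/172  (≤ bound)
a_5 = 1: 3223/291  (≤ bound)
a_6 = 2: 8351/754  (> 409, stop)

3223/291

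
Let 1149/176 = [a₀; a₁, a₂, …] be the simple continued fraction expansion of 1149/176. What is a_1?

1

Apply division with remainder until the remainder is 0:
⌊1149/176⌋ = 6, remainder 93
⌊176/93⌋ = 1, remainder 83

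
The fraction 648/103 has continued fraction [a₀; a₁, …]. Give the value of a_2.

Run the Euclidean algorithm, recording each quotient:
648 = 6·103 + 30, so a_0 = 6
103 = 3·30 + 13, so a_1 = 3
30 = 2·13 + 4, so a_2 = 2

2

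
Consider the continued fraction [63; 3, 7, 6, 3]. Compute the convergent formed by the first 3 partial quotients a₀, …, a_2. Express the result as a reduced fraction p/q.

1393/22

a_0 = 63: 63/1
a_1 = 3: 190/3
a_2 = 7: 1393/22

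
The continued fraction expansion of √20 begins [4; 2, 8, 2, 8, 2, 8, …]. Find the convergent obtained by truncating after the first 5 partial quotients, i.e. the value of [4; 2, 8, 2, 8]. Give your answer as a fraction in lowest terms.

1364/305

Starting at the tail and folding back:
Start with 8.
2 + 1/(8/1) = 2 + 1/8 = 17/8
8 + 1/(17/8) = 8 + 8/17 = 144/17
2 + 1/(144/17) = 2 + 17/144 = 305/144
4 + 1/(305/144) = 4 + 144/305 = 1364/305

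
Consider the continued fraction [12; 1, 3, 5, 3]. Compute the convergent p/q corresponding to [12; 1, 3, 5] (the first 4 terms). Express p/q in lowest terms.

Start with 5.
3 + 1/(5/1) = 3 + 1/5 = 16/5
1 + 1/(16/5) = 1 + 5/16 = 21/16
12 + 1/(21/16) = 12 + 16/21 = 268/21

268/21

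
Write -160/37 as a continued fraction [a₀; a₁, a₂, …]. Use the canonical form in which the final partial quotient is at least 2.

-160 = -5·37 + 25, so a_0 = -5
37 = 1·25 + 12, so a_1 = 1
25 = 2·12 + 1, so a_2 = 2
12 = 12·1 + 0, so a_3 = 12

[-5; 1, 2, 12]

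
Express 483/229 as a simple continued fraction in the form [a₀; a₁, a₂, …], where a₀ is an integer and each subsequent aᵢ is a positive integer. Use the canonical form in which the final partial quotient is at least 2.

[2; 9, 6, 4]

483 = 2·229 + 25, so a_0 = 2
229 = 9·25 + 4, so a_1 = 9
25 = 6·4 + 1, so a_2 = 6
4 = 4·1 + 0, so a_3 = 4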